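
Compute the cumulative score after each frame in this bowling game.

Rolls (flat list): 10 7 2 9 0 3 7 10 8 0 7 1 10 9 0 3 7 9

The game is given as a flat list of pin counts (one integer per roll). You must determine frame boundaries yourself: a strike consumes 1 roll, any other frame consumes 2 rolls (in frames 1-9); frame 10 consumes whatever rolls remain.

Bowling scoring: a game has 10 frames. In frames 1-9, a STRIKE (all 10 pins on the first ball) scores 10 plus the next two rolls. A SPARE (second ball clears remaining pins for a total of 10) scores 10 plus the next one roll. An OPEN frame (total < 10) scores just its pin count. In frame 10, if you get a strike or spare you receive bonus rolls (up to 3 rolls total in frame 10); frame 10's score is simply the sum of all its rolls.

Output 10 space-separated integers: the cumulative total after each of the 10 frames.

Frame 1: STRIKE. 10 + next two rolls (7+2) = 19. Cumulative: 19
Frame 2: OPEN (7+2=9). Cumulative: 28
Frame 3: OPEN (9+0=9). Cumulative: 37
Frame 4: SPARE (3+7=10). 10 + next roll (10) = 20. Cumulative: 57
Frame 5: STRIKE. 10 + next two rolls (8+0) = 18. Cumulative: 75
Frame 6: OPEN (8+0=8). Cumulative: 83
Frame 7: OPEN (7+1=8). Cumulative: 91
Frame 8: STRIKE. 10 + next two rolls (9+0) = 19. Cumulative: 110
Frame 9: OPEN (9+0=9). Cumulative: 119
Frame 10: SPARE. Sum of all frame-10 rolls (3+7+9) = 19. Cumulative: 138

Answer: 19 28 37 57 75 83 91 110 119 138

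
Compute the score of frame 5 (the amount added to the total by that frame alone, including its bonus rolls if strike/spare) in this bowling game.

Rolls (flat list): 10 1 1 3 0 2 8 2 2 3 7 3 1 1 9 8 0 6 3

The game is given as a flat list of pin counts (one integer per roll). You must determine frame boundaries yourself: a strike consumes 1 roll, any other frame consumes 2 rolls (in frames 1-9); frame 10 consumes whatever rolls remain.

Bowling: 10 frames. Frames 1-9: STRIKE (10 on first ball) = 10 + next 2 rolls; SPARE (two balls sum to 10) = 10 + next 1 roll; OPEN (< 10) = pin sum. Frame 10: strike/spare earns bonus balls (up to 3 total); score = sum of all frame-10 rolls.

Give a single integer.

Answer: 4

Derivation:
Frame 1: STRIKE. 10 + next two rolls (1+1) = 12. Cumulative: 12
Frame 2: OPEN (1+1=2). Cumulative: 14
Frame 3: OPEN (3+0=3). Cumulative: 17
Frame 4: SPARE (2+8=10). 10 + next roll (2) = 12. Cumulative: 29
Frame 5: OPEN (2+2=4). Cumulative: 33
Frame 6: SPARE (3+7=10). 10 + next roll (3) = 13. Cumulative: 46
Frame 7: OPEN (3+1=4). Cumulative: 50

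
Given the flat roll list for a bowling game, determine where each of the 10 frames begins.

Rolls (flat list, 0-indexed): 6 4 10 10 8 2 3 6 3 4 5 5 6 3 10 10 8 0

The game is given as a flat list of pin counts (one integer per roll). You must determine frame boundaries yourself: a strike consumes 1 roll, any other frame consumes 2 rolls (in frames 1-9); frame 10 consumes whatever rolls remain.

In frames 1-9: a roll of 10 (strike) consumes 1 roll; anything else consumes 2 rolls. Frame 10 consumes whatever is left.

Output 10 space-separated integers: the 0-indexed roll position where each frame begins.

Frame 1 starts at roll index 0: rolls=6,4 (sum=10), consumes 2 rolls
Frame 2 starts at roll index 2: roll=10 (strike), consumes 1 roll
Frame 3 starts at roll index 3: roll=10 (strike), consumes 1 roll
Frame 4 starts at roll index 4: rolls=8,2 (sum=10), consumes 2 rolls
Frame 5 starts at roll index 6: rolls=3,6 (sum=9), consumes 2 rolls
Frame 6 starts at roll index 8: rolls=3,4 (sum=7), consumes 2 rolls
Frame 7 starts at roll index 10: rolls=5,5 (sum=10), consumes 2 rolls
Frame 8 starts at roll index 12: rolls=6,3 (sum=9), consumes 2 rolls
Frame 9 starts at roll index 14: roll=10 (strike), consumes 1 roll
Frame 10 starts at roll index 15: 3 remaining rolls

Answer: 0 2 3 4 6 8 10 12 14 15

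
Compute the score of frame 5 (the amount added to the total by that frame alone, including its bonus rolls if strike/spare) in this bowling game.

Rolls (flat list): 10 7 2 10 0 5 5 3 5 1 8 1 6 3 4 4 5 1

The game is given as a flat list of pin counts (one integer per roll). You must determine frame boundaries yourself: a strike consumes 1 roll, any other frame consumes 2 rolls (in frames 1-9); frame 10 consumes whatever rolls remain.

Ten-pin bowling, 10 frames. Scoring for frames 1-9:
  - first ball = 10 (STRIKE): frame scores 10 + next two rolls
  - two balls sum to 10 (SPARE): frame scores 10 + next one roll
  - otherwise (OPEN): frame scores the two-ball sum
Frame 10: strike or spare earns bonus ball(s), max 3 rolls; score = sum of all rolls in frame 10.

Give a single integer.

Answer: 8

Derivation:
Frame 1: STRIKE. 10 + next two rolls (7+2) = 19. Cumulative: 19
Frame 2: OPEN (7+2=9). Cumulative: 28
Frame 3: STRIKE. 10 + next two rolls (0+5) = 15. Cumulative: 43
Frame 4: OPEN (0+5=5). Cumulative: 48
Frame 5: OPEN (5+3=8). Cumulative: 56
Frame 6: OPEN (5+1=6). Cumulative: 62
Frame 7: OPEN (8+1=9). Cumulative: 71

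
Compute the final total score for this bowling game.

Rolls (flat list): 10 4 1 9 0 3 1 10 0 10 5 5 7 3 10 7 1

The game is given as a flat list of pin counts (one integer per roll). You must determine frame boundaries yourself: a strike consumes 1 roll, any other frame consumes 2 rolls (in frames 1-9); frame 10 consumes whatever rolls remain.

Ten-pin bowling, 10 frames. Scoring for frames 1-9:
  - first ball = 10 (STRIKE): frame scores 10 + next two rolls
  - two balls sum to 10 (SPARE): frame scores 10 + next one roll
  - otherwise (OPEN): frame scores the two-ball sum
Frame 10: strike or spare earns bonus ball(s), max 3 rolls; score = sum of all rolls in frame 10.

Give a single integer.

Frame 1: STRIKE. 10 + next two rolls (4+1) = 15. Cumulative: 15
Frame 2: OPEN (4+1=5). Cumulative: 20
Frame 3: OPEN (9+0=9). Cumulative: 29
Frame 4: OPEN (3+1=4). Cumulative: 33
Frame 5: STRIKE. 10 + next two rolls (0+10) = 20. Cumulative: 53
Frame 6: SPARE (0+10=10). 10 + next roll (5) = 15. Cumulative: 68
Frame 7: SPARE (5+5=10). 10 + next roll (7) = 17. Cumulative: 85
Frame 8: SPARE (7+3=10). 10 + next roll (10) = 20. Cumulative: 105
Frame 9: STRIKE. 10 + next two rolls (7+1) = 18. Cumulative: 123
Frame 10: OPEN. Sum of all frame-10 rolls (7+1) = 8. Cumulative: 131

Answer: 131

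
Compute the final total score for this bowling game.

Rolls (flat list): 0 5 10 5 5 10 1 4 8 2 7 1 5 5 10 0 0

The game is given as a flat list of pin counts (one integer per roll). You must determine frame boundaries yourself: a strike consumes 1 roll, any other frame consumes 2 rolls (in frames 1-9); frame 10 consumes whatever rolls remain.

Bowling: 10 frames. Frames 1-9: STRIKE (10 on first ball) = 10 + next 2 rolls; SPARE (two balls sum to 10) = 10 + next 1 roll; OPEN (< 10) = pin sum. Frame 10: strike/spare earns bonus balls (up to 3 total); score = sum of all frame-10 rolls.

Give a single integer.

Answer: 120

Derivation:
Frame 1: OPEN (0+5=5). Cumulative: 5
Frame 2: STRIKE. 10 + next two rolls (5+5) = 20. Cumulative: 25
Frame 3: SPARE (5+5=10). 10 + next roll (10) = 20. Cumulative: 45
Frame 4: STRIKE. 10 + next two rolls (1+4) = 15. Cumulative: 60
Frame 5: OPEN (1+4=5). Cumulative: 65
Frame 6: SPARE (8+2=10). 10 + next roll (7) = 17. Cumulative: 82
Frame 7: OPEN (7+1=8). Cumulative: 90
Frame 8: SPARE (5+5=10). 10 + next roll (10) = 20. Cumulative: 110
Frame 9: STRIKE. 10 + next two rolls (0+0) = 10. Cumulative: 120
Frame 10: OPEN. Sum of all frame-10 rolls (0+0) = 0. Cumulative: 120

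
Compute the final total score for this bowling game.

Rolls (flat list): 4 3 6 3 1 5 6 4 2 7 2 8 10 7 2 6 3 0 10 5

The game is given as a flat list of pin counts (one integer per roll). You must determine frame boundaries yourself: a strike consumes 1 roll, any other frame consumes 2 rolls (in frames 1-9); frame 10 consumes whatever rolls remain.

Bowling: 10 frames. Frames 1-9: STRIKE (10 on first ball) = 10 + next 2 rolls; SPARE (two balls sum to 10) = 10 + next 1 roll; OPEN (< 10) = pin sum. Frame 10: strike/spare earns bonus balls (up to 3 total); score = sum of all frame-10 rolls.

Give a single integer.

Frame 1: OPEN (4+3=7). Cumulative: 7
Frame 2: OPEN (6+3=9). Cumulative: 16
Frame 3: OPEN (1+5=6). Cumulative: 22
Frame 4: SPARE (6+4=10). 10 + next roll (2) = 12. Cumulative: 34
Frame 5: OPEN (2+7=9). Cumulative: 43
Frame 6: SPARE (2+8=10). 10 + next roll (10) = 20. Cumulative: 63
Frame 7: STRIKE. 10 + next two rolls (7+2) = 19. Cumulative: 82
Frame 8: OPEN (7+2=9). Cumulative: 91
Frame 9: OPEN (6+3=9). Cumulative: 100
Frame 10: SPARE. Sum of all frame-10 rolls (0+10+5) = 15. Cumulative: 115

Answer: 115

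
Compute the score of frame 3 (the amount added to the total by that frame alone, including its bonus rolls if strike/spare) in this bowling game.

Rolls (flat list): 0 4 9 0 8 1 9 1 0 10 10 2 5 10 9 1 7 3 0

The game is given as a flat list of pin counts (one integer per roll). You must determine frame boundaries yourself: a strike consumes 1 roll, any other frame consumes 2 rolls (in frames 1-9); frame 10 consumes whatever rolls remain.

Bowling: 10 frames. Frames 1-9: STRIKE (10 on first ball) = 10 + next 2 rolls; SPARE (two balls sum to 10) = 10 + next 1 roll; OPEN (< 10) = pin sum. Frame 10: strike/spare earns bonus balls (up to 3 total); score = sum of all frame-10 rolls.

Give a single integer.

Answer: 9

Derivation:
Frame 1: OPEN (0+4=4). Cumulative: 4
Frame 2: OPEN (9+0=9). Cumulative: 13
Frame 3: OPEN (8+1=9). Cumulative: 22
Frame 4: SPARE (9+1=10). 10 + next roll (0) = 10. Cumulative: 32
Frame 5: SPARE (0+10=10). 10 + next roll (10) = 20. Cumulative: 52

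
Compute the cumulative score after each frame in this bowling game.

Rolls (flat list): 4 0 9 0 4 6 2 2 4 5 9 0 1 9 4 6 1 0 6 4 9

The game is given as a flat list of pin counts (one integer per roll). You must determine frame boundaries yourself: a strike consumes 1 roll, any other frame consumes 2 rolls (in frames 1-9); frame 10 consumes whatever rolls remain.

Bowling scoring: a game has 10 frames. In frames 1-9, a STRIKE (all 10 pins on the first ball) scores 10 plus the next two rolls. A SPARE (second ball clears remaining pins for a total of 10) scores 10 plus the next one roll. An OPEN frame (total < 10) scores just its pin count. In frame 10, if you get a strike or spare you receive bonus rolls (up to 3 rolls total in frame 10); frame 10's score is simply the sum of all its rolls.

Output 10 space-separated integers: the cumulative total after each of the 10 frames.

Answer: 4 13 25 29 38 47 61 72 73 92

Derivation:
Frame 1: OPEN (4+0=4). Cumulative: 4
Frame 2: OPEN (9+0=9). Cumulative: 13
Frame 3: SPARE (4+6=10). 10 + next roll (2) = 12. Cumulative: 25
Frame 4: OPEN (2+2=4). Cumulative: 29
Frame 5: OPEN (4+5=9). Cumulative: 38
Frame 6: OPEN (9+0=9). Cumulative: 47
Frame 7: SPARE (1+9=10). 10 + next roll (4) = 14. Cumulative: 61
Frame 8: SPARE (4+6=10). 10 + next roll (1) = 11. Cumulative: 72
Frame 9: OPEN (1+0=1). Cumulative: 73
Frame 10: SPARE. Sum of all frame-10 rolls (6+4+9) = 19. Cumulative: 92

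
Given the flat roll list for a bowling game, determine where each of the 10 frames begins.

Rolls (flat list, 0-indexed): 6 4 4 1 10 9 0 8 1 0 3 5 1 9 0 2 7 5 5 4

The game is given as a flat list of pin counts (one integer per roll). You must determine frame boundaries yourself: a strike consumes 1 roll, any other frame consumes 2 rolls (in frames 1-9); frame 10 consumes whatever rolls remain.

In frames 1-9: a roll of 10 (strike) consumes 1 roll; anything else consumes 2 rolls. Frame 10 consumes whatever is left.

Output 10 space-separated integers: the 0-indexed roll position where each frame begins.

Answer: 0 2 4 5 7 9 11 13 15 17

Derivation:
Frame 1 starts at roll index 0: rolls=6,4 (sum=10), consumes 2 rolls
Frame 2 starts at roll index 2: rolls=4,1 (sum=5), consumes 2 rolls
Frame 3 starts at roll index 4: roll=10 (strike), consumes 1 roll
Frame 4 starts at roll index 5: rolls=9,0 (sum=9), consumes 2 rolls
Frame 5 starts at roll index 7: rolls=8,1 (sum=9), consumes 2 rolls
Frame 6 starts at roll index 9: rolls=0,3 (sum=3), consumes 2 rolls
Frame 7 starts at roll index 11: rolls=5,1 (sum=6), consumes 2 rolls
Frame 8 starts at roll index 13: rolls=9,0 (sum=9), consumes 2 rolls
Frame 9 starts at roll index 15: rolls=2,7 (sum=9), consumes 2 rolls
Frame 10 starts at roll index 17: 3 remaining rolls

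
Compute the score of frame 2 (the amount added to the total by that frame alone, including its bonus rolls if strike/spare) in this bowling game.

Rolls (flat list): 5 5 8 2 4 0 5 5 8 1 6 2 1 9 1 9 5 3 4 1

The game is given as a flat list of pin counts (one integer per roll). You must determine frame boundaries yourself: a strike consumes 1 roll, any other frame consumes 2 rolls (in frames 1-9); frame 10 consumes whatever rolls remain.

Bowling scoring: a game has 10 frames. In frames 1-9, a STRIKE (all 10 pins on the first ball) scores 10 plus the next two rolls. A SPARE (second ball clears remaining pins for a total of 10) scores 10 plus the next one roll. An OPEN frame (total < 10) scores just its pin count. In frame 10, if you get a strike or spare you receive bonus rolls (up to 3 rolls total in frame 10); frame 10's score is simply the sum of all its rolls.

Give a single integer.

Answer: 14

Derivation:
Frame 1: SPARE (5+5=10). 10 + next roll (8) = 18. Cumulative: 18
Frame 2: SPARE (8+2=10). 10 + next roll (4) = 14. Cumulative: 32
Frame 3: OPEN (4+0=4). Cumulative: 36
Frame 4: SPARE (5+5=10). 10 + next roll (8) = 18. Cumulative: 54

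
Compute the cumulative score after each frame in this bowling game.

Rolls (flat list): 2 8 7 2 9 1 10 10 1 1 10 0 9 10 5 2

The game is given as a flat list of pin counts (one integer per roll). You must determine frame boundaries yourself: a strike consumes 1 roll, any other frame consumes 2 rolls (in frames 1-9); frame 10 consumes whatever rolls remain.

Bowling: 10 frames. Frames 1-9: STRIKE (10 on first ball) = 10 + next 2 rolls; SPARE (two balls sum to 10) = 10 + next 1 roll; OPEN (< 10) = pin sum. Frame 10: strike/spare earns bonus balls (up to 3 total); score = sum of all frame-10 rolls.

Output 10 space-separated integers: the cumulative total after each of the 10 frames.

Frame 1: SPARE (2+8=10). 10 + next roll (7) = 17. Cumulative: 17
Frame 2: OPEN (7+2=9). Cumulative: 26
Frame 3: SPARE (9+1=10). 10 + next roll (10) = 20. Cumulative: 46
Frame 4: STRIKE. 10 + next two rolls (10+1) = 21. Cumulative: 67
Frame 5: STRIKE. 10 + next two rolls (1+1) = 12. Cumulative: 79
Frame 6: OPEN (1+1=2). Cumulative: 81
Frame 7: STRIKE. 10 + next two rolls (0+9) = 19. Cumulative: 100
Frame 8: OPEN (0+9=9). Cumulative: 109
Frame 9: STRIKE. 10 + next two rolls (5+2) = 17. Cumulative: 126
Frame 10: OPEN. Sum of all frame-10 rolls (5+2) = 7. Cumulative: 133

Answer: 17 26 46 67 79 81 100 109 126 133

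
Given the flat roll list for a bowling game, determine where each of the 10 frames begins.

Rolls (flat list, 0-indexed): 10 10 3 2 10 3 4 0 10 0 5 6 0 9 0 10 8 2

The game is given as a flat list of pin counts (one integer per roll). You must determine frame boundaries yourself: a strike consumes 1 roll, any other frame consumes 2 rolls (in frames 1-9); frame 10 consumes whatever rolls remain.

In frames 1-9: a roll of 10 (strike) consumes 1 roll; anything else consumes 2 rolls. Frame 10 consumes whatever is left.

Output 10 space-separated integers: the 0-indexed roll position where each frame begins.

Frame 1 starts at roll index 0: roll=10 (strike), consumes 1 roll
Frame 2 starts at roll index 1: roll=10 (strike), consumes 1 roll
Frame 3 starts at roll index 2: rolls=3,2 (sum=5), consumes 2 rolls
Frame 4 starts at roll index 4: roll=10 (strike), consumes 1 roll
Frame 5 starts at roll index 5: rolls=3,4 (sum=7), consumes 2 rolls
Frame 6 starts at roll index 7: rolls=0,10 (sum=10), consumes 2 rolls
Frame 7 starts at roll index 9: rolls=0,5 (sum=5), consumes 2 rolls
Frame 8 starts at roll index 11: rolls=6,0 (sum=6), consumes 2 rolls
Frame 9 starts at roll index 13: rolls=9,0 (sum=9), consumes 2 rolls
Frame 10 starts at roll index 15: 3 remaining rolls

Answer: 0 1 2 4 5 7 9 11 13 15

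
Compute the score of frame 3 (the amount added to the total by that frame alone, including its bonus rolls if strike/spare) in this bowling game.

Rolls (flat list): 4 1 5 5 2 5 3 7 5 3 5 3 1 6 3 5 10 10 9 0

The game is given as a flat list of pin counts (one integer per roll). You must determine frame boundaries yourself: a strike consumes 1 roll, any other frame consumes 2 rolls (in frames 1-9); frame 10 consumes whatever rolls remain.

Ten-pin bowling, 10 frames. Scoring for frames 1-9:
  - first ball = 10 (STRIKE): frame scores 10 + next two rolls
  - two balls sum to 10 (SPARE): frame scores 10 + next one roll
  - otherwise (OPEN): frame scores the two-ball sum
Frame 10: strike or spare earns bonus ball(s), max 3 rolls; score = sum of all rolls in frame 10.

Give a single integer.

Frame 1: OPEN (4+1=5). Cumulative: 5
Frame 2: SPARE (5+5=10). 10 + next roll (2) = 12. Cumulative: 17
Frame 3: OPEN (2+5=7). Cumulative: 24
Frame 4: SPARE (3+7=10). 10 + next roll (5) = 15. Cumulative: 39
Frame 5: OPEN (5+3=8). Cumulative: 47

Answer: 7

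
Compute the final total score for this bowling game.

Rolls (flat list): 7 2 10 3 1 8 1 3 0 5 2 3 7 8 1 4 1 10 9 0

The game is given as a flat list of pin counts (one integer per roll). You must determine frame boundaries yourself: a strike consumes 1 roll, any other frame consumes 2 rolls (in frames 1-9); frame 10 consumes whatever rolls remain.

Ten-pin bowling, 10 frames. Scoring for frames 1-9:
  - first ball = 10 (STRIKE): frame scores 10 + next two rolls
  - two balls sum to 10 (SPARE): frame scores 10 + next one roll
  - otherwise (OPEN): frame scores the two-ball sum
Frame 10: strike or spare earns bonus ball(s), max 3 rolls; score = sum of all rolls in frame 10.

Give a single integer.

Frame 1: OPEN (7+2=9). Cumulative: 9
Frame 2: STRIKE. 10 + next two rolls (3+1) = 14. Cumulative: 23
Frame 3: OPEN (3+1=4). Cumulative: 27
Frame 4: OPEN (8+1=9). Cumulative: 36
Frame 5: OPEN (3+0=3). Cumulative: 39
Frame 6: OPEN (5+2=7). Cumulative: 46
Frame 7: SPARE (3+7=10). 10 + next roll (8) = 18. Cumulative: 64
Frame 8: OPEN (8+1=9). Cumulative: 73
Frame 9: OPEN (4+1=5). Cumulative: 78
Frame 10: STRIKE. Sum of all frame-10 rolls (10+9+0) = 19. Cumulative: 97

Answer: 97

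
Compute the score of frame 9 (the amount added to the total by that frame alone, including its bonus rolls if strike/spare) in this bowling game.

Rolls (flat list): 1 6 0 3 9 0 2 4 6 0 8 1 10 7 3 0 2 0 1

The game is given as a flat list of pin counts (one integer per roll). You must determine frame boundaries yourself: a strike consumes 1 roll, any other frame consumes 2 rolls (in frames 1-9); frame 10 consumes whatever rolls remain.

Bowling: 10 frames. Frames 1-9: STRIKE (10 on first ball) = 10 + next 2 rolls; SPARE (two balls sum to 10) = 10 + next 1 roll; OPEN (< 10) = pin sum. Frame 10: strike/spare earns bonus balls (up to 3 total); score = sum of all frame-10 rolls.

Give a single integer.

Answer: 2

Derivation:
Frame 1: OPEN (1+6=7). Cumulative: 7
Frame 2: OPEN (0+3=3). Cumulative: 10
Frame 3: OPEN (9+0=9). Cumulative: 19
Frame 4: OPEN (2+4=6). Cumulative: 25
Frame 5: OPEN (6+0=6). Cumulative: 31
Frame 6: OPEN (8+1=9). Cumulative: 40
Frame 7: STRIKE. 10 + next two rolls (7+3) = 20. Cumulative: 60
Frame 8: SPARE (7+3=10). 10 + next roll (0) = 10. Cumulative: 70
Frame 9: OPEN (0+2=2). Cumulative: 72
Frame 10: OPEN. Sum of all frame-10 rolls (0+1) = 1. Cumulative: 73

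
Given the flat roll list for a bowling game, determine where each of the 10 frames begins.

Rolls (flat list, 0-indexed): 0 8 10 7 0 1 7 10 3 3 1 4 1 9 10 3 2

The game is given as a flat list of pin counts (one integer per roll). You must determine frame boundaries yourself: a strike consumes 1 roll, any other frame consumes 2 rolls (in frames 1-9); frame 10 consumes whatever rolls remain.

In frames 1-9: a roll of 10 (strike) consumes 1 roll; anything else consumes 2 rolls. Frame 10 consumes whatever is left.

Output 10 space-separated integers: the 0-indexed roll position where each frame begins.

Frame 1 starts at roll index 0: rolls=0,8 (sum=8), consumes 2 rolls
Frame 2 starts at roll index 2: roll=10 (strike), consumes 1 roll
Frame 3 starts at roll index 3: rolls=7,0 (sum=7), consumes 2 rolls
Frame 4 starts at roll index 5: rolls=1,7 (sum=8), consumes 2 rolls
Frame 5 starts at roll index 7: roll=10 (strike), consumes 1 roll
Frame 6 starts at roll index 8: rolls=3,3 (sum=6), consumes 2 rolls
Frame 7 starts at roll index 10: rolls=1,4 (sum=5), consumes 2 rolls
Frame 8 starts at roll index 12: rolls=1,9 (sum=10), consumes 2 rolls
Frame 9 starts at roll index 14: roll=10 (strike), consumes 1 roll
Frame 10 starts at roll index 15: 2 remaining rolls

Answer: 0 2 3 5 7 8 10 12 14 15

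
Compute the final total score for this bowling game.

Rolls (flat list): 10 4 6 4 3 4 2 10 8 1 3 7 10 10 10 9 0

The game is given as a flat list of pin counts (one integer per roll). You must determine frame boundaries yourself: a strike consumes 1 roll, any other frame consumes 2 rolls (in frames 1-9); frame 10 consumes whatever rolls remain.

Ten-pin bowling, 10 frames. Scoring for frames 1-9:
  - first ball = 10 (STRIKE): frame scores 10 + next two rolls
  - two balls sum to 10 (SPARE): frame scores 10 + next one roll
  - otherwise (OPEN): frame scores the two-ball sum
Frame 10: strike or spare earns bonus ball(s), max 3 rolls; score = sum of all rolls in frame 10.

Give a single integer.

Frame 1: STRIKE. 10 + next two rolls (4+6) = 20. Cumulative: 20
Frame 2: SPARE (4+6=10). 10 + next roll (4) = 14. Cumulative: 34
Frame 3: OPEN (4+3=7). Cumulative: 41
Frame 4: OPEN (4+2=6). Cumulative: 47
Frame 5: STRIKE. 10 + next two rolls (8+1) = 19. Cumulative: 66
Frame 6: OPEN (8+1=9). Cumulative: 75
Frame 7: SPARE (3+7=10). 10 + next roll (10) = 20. Cumulative: 95
Frame 8: STRIKE. 10 + next two rolls (10+10) = 30. Cumulative: 125
Frame 9: STRIKE. 10 + next two rolls (10+9) = 29. Cumulative: 154
Frame 10: STRIKE. Sum of all frame-10 rolls (10+9+0) = 19. Cumulative: 173

Answer: 173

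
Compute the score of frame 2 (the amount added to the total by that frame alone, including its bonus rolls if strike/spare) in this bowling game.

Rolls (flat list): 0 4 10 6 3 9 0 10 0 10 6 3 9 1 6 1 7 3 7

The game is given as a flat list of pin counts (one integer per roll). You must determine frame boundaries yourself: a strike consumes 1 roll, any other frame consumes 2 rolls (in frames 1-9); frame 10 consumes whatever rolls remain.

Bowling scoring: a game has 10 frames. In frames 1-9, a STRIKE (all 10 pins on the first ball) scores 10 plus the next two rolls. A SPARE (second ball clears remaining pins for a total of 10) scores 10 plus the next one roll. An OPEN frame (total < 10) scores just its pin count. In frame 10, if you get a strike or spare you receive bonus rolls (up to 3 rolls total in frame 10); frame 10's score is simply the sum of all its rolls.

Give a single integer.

Answer: 19

Derivation:
Frame 1: OPEN (0+4=4). Cumulative: 4
Frame 2: STRIKE. 10 + next two rolls (6+3) = 19. Cumulative: 23
Frame 3: OPEN (6+3=9). Cumulative: 32
Frame 4: OPEN (9+0=9). Cumulative: 41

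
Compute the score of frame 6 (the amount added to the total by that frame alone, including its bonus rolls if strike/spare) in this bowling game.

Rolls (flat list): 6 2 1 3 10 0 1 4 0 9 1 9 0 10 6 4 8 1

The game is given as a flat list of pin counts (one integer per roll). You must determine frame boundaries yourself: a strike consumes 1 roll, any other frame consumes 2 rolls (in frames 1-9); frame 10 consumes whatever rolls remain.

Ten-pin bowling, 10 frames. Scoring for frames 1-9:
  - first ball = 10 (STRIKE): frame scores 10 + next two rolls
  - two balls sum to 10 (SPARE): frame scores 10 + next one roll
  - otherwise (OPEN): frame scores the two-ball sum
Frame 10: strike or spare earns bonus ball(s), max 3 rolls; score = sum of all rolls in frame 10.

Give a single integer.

Answer: 19

Derivation:
Frame 1: OPEN (6+2=8). Cumulative: 8
Frame 2: OPEN (1+3=4). Cumulative: 12
Frame 3: STRIKE. 10 + next two rolls (0+1) = 11. Cumulative: 23
Frame 4: OPEN (0+1=1). Cumulative: 24
Frame 5: OPEN (4+0=4). Cumulative: 28
Frame 6: SPARE (9+1=10). 10 + next roll (9) = 19. Cumulative: 47
Frame 7: OPEN (9+0=9). Cumulative: 56
Frame 8: STRIKE. 10 + next two rolls (6+4) = 20. Cumulative: 76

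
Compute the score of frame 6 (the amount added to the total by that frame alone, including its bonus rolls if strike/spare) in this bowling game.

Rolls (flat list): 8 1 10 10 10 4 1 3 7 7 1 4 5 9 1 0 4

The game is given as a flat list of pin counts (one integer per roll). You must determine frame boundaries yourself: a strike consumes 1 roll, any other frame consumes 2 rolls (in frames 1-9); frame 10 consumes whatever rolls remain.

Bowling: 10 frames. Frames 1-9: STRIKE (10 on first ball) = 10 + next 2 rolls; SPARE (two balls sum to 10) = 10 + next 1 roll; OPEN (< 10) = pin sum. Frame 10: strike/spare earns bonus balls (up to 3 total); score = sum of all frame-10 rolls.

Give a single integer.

Answer: 17

Derivation:
Frame 1: OPEN (8+1=9). Cumulative: 9
Frame 2: STRIKE. 10 + next two rolls (10+10) = 30. Cumulative: 39
Frame 3: STRIKE. 10 + next two rolls (10+4) = 24. Cumulative: 63
Frame 4: STRIKE. 10 + next two rolls (4+1) = 15. Cumulative: 78
Frame 5: OPEN (4+1=5). Cumulative: 83
Frame 6: SPARE (3+7=10). 10 + next roll (7) = 17. Cumulative: 100
Frame 7: OPEN (7+1=8). Cumulative: 108
Frame 8: OPEN (4+5=9). Cumulative: 117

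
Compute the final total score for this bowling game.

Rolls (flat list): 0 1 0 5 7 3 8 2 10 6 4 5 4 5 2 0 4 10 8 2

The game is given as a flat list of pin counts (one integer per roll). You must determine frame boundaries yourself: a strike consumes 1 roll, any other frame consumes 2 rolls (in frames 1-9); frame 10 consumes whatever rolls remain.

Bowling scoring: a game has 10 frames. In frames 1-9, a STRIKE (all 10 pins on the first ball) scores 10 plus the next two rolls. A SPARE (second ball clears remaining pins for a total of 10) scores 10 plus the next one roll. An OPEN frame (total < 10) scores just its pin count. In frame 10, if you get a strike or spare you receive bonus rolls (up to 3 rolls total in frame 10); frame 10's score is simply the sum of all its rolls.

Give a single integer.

Answer: 119

Derivation:
Frame 1: OPEN (0+1=1). Cumulative: 1
Frame 2: OPEN (0+5=5). Cumulative: 6
Frame 3: SPARE (7+3=10). 10 + next roll (8) = 18. Cumulative: 24
Frame 4: SPARE (8+2=10). 10 + next roll (10) = 20. Cumulative: 44
Frame 5: STRIKE. 10 + next two rolls (6+4) = 20. Cumulative: 64
Frame 6: SPARE (6+4=10). 10 + next roll (5) = 15. Cumulative: 79
Frame 7: OPEN (5+4=9). Cumulative: 88
Frame 8: OPEN (5+2=7). Cumulative: 95
Frame 9: OPEN (0+4=4). Cumulative: 99
Frame 10: STRIKE. Sum of all frame-10 rolls (10+8+2) = 20. Cumulative: 119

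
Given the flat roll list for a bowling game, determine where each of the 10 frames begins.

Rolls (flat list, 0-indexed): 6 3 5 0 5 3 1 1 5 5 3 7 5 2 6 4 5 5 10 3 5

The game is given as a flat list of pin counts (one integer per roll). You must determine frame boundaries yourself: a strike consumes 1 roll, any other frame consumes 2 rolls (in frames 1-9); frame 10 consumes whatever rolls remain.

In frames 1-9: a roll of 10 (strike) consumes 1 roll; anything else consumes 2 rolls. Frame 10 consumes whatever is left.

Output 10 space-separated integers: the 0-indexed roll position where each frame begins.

Frame 1 starts at roll index 0: rolls=6,3 (sum=9), consumes 2 rolls
Frame 2 starts at roll index 2: rolls=5,0 (sum=5), consumes 2 rolls
Frame 3 starts at roll index 4: rolls=5,3 (sum=8), consumes 2 rolls
Frame 4 starts at roll index 6: rolls=1,1 (sum=2), consumes 2 rolls
Frame 5 starts at roll index 8: rolls=5,5 (sum=10), consumes 2 rolls
Frame 6 starts at roll index 10: rolls=3,7 (sum=10), consumes 2 rolls
Frame 7 starts at roll index 12: rolls=5,2 (sum=7), consumes 2 rolls
Frame 8 starts at roll index 14: rolls=6,4 (sum=10), consumes 2 rolls
Frame 9 starts at roll index 16: rolls=5,5 (sum=10), consumes 2 rolls
Frame 10 starts at roll index 18: 3 remaining rolls

Answer: 0 2 4 6 8 10 12 14 16 18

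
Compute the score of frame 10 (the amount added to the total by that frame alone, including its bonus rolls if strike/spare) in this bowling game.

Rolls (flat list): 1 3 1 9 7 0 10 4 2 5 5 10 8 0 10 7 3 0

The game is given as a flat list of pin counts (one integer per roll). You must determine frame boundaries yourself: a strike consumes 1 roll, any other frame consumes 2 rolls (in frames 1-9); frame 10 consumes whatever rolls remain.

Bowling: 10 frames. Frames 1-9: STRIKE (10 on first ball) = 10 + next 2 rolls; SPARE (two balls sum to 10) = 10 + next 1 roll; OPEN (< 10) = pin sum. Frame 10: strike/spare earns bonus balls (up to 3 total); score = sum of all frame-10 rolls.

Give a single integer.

Answer: 10

Derivation:
Frame 1: OPEN (1+3=4). Cumulative: 4
Frame 2: SPARE (1+9=10). 10 + next roll (7) = 17. Cumulative: 21
Frame 3: OPEN (7+0=7). Cumulative: 28
Frame 4: STRIKE. 10 + next two rolls (4+2) = 16. Cumulative: 44
Frame 5: OPEN (4+2=6). Cumulative: 50
Frame 6: SPARE (5+5=10). 10 + next roll (10) = 20. Cumulative: 70
Frame 7: STRIKE. 10 + next two rolls (8+0) = 18. Cumulative: 88
Frame 8: OPEN (8+0=8). Cumulative: 96
Frame 9: STRIKE. 10 + next two rolls (7+3) = 20. Cumulative: 116
Frame 10: SPARE. Sum of all frame-10 rolls (7+3+0) = 10. Cumulative: 126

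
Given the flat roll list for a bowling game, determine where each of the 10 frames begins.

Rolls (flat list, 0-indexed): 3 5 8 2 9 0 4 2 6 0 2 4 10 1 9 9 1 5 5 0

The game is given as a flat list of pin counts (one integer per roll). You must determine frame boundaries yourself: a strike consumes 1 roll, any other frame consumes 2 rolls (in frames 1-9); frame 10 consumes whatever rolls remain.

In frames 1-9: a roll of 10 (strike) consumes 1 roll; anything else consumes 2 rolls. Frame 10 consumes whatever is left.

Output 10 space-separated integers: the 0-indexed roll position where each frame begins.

Answer: 0 2 4 6 8 10 12 13 15 17

Derivation:
Frame 1 starts at roll index 0: rolls=3,5 (sum=8), consumes 2 rolls
Frame 2 starts at roll index 2: rolls=8,2 (sum=10), consumes 2 rolls
Frame 3 starts at roll index 4: rolls=9,0 (sum=9), consumes 2 rolls
Frame 4 starts at roll index 6: rolls=4,2 (sum=6), consumes 2 rolls
Frame 5 starts at roll index 8: rolls=6,0 (sum=6), consumes 2 rolls
Frame 6 starts at roll index 10: rolls=2,4 (sum=6), consumes 2 rolls
Frame 7 starts at roll index 12: roll=10 (strike), consumes 1 roll
Frame 8 starts at roll index 13: rolls=1,9 (sum=10), consumes 2 rolls
Frame 9 starts at roll index 15: rolls=9,1 (sum=10), consumes 2 rolls
Frame 10 starts at roll index 17: 3 remaining rolls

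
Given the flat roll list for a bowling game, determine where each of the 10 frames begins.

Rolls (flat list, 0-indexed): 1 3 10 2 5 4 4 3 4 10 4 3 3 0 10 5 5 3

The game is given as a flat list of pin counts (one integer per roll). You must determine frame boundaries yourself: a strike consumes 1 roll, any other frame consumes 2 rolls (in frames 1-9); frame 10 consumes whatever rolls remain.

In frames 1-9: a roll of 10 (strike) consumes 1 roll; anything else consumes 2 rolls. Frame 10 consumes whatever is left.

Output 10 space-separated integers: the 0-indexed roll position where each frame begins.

Answer: 0 2 3 5 7 9 10 12 14 15

Derivation:
Frame 1 starts at roll index 0: rolls=1,3 (sum=4), consumes 2 rolls
Frame 2 starts at roll index 2: roll=10 (strike), consumes 1 roll
Frame 3 starts at roll index 3: rolls=2,5 (sum=7), consumes 2 rolls
Frame 4 starts at roll index 5: rolls=4,4 (sum=8), consumes 2 rolls
Frame 5 starts at roll index 7: rolls=3,4 (sum=7), consumes 2 rolls
Frame 6 starts at roll index 9: roll=10 (strike), consumes 1 roll
Frame 7 starts at roll index 10: rolls=4,3 (sum=7), consumes 2 rolls
Frame 8 starts at roll index 12: rolls=3,0 (sum=3), consumes 2 rolls
Frame 9 starts at roll index 14: roll=10 (strike), consumes 1 roll
Frame 10 starts at roll index 15: 3 remaining rolls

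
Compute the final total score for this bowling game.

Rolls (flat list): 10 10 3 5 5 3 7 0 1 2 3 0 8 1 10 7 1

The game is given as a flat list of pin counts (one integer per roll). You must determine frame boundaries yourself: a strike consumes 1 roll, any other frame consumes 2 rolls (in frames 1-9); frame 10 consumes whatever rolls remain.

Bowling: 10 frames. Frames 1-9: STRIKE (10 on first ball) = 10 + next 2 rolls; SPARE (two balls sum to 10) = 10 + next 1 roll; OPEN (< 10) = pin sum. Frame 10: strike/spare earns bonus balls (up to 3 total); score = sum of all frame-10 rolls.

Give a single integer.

Frame 1: STRIKE. 10 + next two rolls (10+3) = 23. Cumulative: 23
Frame 2: STRIKE. 10 + next two rolls (3+5) = 18. Cumulative: 41
Frame 3: OPEN (3+5=8). Cumulative: 49
Frame 4: OPEN (5+3=8). Cumulative: 57
Frame 5: OPEN (7+0=7). Cumulative: 64
Frame 6: OPEN (1+2=3). Cumulative: 67
Frame 7: OPEN (3+0=3). Cumulative: 70
Frame 8: OPEN (8+1=9). Cumulative: 79
Frame 9: STRIKE. 10 + next two rolls (7+1) = 18. Cumulative: 97
Frame 10: OPEN. Sum of all frame-10 rolls (7+1) = 8. Cumulative: 105

Answer: 105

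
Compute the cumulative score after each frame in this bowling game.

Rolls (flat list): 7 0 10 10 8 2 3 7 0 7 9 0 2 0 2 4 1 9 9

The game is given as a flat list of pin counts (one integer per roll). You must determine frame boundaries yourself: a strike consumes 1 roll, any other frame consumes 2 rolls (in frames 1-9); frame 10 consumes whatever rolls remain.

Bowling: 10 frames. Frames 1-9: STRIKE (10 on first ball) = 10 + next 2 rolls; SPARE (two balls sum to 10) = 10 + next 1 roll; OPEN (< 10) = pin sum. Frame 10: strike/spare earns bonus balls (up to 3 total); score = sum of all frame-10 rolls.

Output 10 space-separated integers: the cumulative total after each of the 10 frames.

Frame 1: OPEN (7+0=7). Cumulative: 7
Frame 2: STRIKE. 10 + next two rolls (10+8) = 28. Cumulative: 35
Frame 3: STRIKE. 10 + next two rolls (8+2) = 20. Cumulative: 55
Frame 4: SPARE (8+2=10). 10 + next roll (3) = 13. Cumulative: 68
Frame 5: SPARE (3+7=10). 10 + next roll (0) = 10. Cumulative: 78
Frame 6: OPEN (0+7=7). Cumulative: 85
Frame 7: OPEN (9+0=9). Cumulative: 94
Frame 8: OPEN (2+0=2). Cumulative: 96
Frame 9: OPEN (2+4=6). Cumulative: 102
Frame 10: SPARE. Sum of all frame-10 rolls (1+9+9) = 19. Cumulative: 121

Answer: 7 35 55 68 78 85 94 96 102 121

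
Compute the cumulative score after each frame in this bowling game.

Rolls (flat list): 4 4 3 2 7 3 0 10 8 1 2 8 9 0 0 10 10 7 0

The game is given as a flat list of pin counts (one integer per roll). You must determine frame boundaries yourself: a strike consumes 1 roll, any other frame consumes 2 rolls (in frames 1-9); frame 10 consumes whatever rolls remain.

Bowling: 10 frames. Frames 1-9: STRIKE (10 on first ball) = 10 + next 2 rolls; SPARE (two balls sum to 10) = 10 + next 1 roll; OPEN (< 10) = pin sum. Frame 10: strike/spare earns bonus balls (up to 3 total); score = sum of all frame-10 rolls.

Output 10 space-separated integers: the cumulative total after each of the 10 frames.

Frame 1: OPEN (4+4=8). Cumulative: 8
Frame 2: OPEN (3+2=5). Cumulative: 13
Frame 3: SPARE (7+3=10). 10 + next roll (0) = 10. Cumulative: 23
Frame 4: SPARE (0+10=10). 10 + next roll (8) = 18. Cumulative: 41
Frame 5: OPEN (8+1=9). Cumulative: 50
Frame 6: SPARE (2+8=10). 10 + next roll (9) = 19. Cumulative: 69
Frame 7: OPEN (9+0=9). Cumulative: 78
Frame 8: SPARE (0+10=10). 10 + next roll (10) = 20. Cumulative: 98
Frame 9: STRIKE. 10 + next two rolls (7+0) = 17. Cumulative: 115
Frame 10: OPEN. Sum of all frame-10 rolls (7+0) = 7. Cumulative: 122

Answer: 8 13 23 41 50 69 78 98 115 122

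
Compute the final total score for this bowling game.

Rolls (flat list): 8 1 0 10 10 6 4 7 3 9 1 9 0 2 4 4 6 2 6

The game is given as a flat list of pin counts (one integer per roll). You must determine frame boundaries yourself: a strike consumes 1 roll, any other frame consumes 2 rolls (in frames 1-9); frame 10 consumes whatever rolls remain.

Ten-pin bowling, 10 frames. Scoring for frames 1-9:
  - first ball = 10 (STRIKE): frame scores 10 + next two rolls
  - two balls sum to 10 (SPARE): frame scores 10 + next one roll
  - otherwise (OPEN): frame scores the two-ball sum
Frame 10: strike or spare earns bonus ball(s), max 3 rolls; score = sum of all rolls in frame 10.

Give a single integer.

Answer: 139

Derivation:
Frame 1: OPEN (8+1=9). Cumulative: 9
Frame 2: SPARE (0+10=10). 10 + next roll (10) = 20. Cumulative: 29
Frame 3: STRIKE. 10 + next two rolls (6+4) = 20. Cumulative: 49
Frame 4: SPARE (6+4=10). 10 + next roll (7) = 17. Cumulative: 66
Frame 5: SPARE (7+3=10). 10 + next roll (9) = 19. Cumulative: 85
Frame 6: SPARE (9+1=10). 10 + next roll (9) = 19. Cumulative: 104
Frame 7: OPEN (9+0=9). Cumulative: 113
Frame 8: OPEN (2+4=6). Cumulative: 119
Frame 9: SPARE (4+6=10). 10 + next roll (2) = 12. Cumulative: 131
Frame 10: OPEN. Sum of all frame-10 rolls (2+6) = 8. Cumulative: 139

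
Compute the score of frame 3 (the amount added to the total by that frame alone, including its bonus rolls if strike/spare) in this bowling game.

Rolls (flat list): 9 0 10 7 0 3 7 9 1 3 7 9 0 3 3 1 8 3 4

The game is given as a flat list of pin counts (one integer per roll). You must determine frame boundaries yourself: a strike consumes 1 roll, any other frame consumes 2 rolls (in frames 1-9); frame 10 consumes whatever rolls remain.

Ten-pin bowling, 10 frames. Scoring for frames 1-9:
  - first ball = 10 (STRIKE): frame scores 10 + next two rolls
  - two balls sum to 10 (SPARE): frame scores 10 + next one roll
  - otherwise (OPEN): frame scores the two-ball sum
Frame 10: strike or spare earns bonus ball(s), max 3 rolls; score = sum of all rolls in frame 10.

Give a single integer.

Answer: 7

Derivation:
Frame 1: OPEN (9+0=9). Cumulative: 9
Frame 2: STRIKE. 10 + next two rolls (7+0) = 17. Cumulative: 26
Frame 3: OPEN (7+0=7). Cumulative: 33
Frame 4: SPARE (3+7=10). 10 + next roll (9) = 19. Cumulative: 52
Frame 5: SPARE (9+1=10). 10 + next roll (3) = 13. Cumulative: 65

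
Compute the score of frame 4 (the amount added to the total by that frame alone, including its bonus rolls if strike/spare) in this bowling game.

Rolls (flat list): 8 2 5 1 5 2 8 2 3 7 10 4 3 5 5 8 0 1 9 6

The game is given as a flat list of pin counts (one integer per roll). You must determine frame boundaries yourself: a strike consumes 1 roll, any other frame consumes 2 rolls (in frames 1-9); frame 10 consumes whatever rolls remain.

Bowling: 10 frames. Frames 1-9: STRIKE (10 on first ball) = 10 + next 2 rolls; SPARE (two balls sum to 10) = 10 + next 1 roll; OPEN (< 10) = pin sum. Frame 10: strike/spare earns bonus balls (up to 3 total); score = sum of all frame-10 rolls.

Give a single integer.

Answer: 13

Derivation:
Frame 1: SPARE (8+2=10). 10 + next roll (5) = 15. Cumulative: 15
Frame 2: OPEN (5+1=6). Cumulative: 21
Frame 3: OPEN (5+2=7). Cumulative: 28
Frame 4: SPARE (8+2=10). 10 + next roll (3) = 13. Cumulative: 41
Frame 5: SPARE (3+7=10). 10 + next roll (10) = 20. Cumulative: 61
Frame 6: STRIKE. 10 + next two rolls (4+3) = 17. Cumulative: 78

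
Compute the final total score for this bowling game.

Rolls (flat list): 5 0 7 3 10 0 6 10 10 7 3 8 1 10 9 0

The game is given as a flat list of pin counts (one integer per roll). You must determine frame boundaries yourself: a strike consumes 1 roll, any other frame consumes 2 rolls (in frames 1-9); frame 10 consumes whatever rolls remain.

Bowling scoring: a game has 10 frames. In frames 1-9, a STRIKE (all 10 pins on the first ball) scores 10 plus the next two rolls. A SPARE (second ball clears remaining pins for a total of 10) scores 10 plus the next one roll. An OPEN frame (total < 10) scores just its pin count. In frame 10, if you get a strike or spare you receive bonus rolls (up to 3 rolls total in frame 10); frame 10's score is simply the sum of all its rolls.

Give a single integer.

Answer: 149

Derivation:
Frame 1: OPEN (5+0=5). Cumulative: 5
Frame 2: SPARE (7+3=10). 10 + next roll (10) = 20. Cumulative: 25
Frame 3: STRIKE. 10 + next two rolls (0+6) = 16. Cumulative: 41
Frame 4: OPEN (0+6=6). Cumulative: 47
Frame 5: STRIKE. 10 + next two rolls (10+7) = 27. Cumulative: 74
Frame 6: STRIKE. 10 + next two rolls (7+3) = 20. Cumulative: 94
Frame 7: SPARE (7+3=10). 10 + next roll (8) = 18. Cumulative: 112
Frame 8: OPEN (8+1=9). Cumulative: 121
Frame 9: STRIKE. 10 + next two rolls (9+0) = 19. Cumulative: 140
Frame 10: OPEN. Sum of all frame-10 rolls (9+0) = 9. Cumulative: 149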